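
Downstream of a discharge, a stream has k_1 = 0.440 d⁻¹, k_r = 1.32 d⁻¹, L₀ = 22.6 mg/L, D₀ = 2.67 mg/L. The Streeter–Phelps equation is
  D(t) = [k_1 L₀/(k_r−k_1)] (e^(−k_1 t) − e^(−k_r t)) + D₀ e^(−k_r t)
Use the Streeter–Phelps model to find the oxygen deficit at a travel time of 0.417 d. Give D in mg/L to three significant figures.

D ≈ 4.43 mg/L

k_1 L₀/(k_r−k_1) = 0.440×22.6/(1.32−0.440) = 9.944/0.8800 = 11.30 mg/L.
e^(−k_1 t) = e^(−0.440×0.4170) = 0.8324; e^(−k_r t) = e^(−1.32×0.4170) = 0.5767.
D = 11.30 × (0.8324 − 0.5767) + 2.67 × 0.5767 = 2.889 + 1.540 = 4.429 mg/L.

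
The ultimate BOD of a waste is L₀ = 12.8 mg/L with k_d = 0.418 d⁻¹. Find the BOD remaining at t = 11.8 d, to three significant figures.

L_t = L₀ e^(−k_d t) = 12.8 × e^(−0.418×11.8) = 12.8 × 0.007209 = 0.09228 mg/L.

L ≈ 0.0923 mg/L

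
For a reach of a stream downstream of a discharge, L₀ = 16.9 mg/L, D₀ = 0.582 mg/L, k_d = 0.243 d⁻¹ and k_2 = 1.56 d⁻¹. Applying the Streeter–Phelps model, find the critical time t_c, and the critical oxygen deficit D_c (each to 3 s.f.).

At the critical point dD/dt = 0, so k_d L₀ e^(−k_d t) = k_2 D. Substituting D(t) from the Streeter–Phelps equation and solving for t gives
t_c = ln[(k_2/k_d)(1 − D₀(k_2−k_d)/(k_d L₀))] / (k_2−k_d).
Here k_2−k_d = 1.317 d⁻¹ and 1 − D₀(k_2−k_d)/(k_d L₀) = 1 − 0.582×1.317/(0.243×16.9) = 0.8134, so
t_c = ln(6.420 × 0.8134) / 1.317 = 1.653 / 1.317 = 1.255 d.
D_c = (k_d/k_2) L₀ e^(−k_d t_c) = (0.243/1.56) × 16.9 × e^(−0.243×1.255) = 0.1558 × 16.9 × 0.7372 = 1.941 mg/L.

t_c ≈ 1.25 d; D_c ≈ 1.94 mg/L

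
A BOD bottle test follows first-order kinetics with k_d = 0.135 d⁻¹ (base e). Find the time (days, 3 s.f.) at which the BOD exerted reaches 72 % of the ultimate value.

t ≈ 9.43 d

y/L₀ = 1 − e^(−k_d t) = 0.72 ⇒ e^(−k_d t) = 0.280
t = −ln(0.280) / 0.135 = 1.273 / 0.135 = 9.429 d.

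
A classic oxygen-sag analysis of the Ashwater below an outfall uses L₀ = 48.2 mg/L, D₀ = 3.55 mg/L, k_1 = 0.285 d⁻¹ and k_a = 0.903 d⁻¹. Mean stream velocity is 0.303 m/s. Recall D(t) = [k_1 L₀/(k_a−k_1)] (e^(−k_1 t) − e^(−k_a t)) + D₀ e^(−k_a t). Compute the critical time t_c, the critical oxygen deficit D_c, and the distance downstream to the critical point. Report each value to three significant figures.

t_c = [1/(k_a−k_1)] ln[(k_a/k_1)(1 − D₀(k_a−k_1)/(k_1 L₀))]
= [1/(0.903−0.285)] ln[(0.903/0.285)(1 − 3.55×0.6180/(0.285×48.2))]
= (1/0.6180) ln[3.168 × 0.8403] = 1.618 × ln(2.662) = 1.618 × 0.9792 = 1.585 d.
L(t_c) = L₀ e^(−k_1 t_c) = 48.2 × 0.6366 = 30.68 mg/L, and at the critical point k_a D_c = k_1 L, so D_c = (0.285/0.903) × 30.68 = 9.685 mg/L.
x_c = v t_c = 0.303 m/s × 1.585 d × 86400 s/d = 41480 m ≈ 41.5 km.

t_c ≈ 1.58 d; D_c ≈ 9.68 mg/L; x_c ≈ 41.5 km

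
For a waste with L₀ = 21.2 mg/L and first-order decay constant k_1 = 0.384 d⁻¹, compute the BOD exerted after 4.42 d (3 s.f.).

y_t = L₀(1 − e^(−k_1 t)) = 21.2 × (1 − e^(−0.384×4.42))
= 21.2 × (1 − 0.1832) = 21.2 × 0.8168 = 17.32 mg/L.

y ≈ 17.3 mg/L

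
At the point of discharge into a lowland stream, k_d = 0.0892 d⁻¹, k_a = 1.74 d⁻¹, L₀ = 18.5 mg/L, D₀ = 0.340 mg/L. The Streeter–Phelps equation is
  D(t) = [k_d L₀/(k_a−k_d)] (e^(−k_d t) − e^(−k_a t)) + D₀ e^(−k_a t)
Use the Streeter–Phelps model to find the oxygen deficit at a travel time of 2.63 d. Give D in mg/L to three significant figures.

k_d L₀/(k_a−k_d) = 0.0892×18.5/(1.74−0.0892) = 1.650/1.651 = 0.9996 mg/L.
e^(−k_d t) = e^(−0.0892×2.630) = 0.7909; e^(−k_a t) = e^(−1.74×2.630) = 0.01029.
D = 0.9996 × (0.7909 − 0.01029) + 0.340 × 0.01029 = 0.7803 + 0.003500 = 0.7838 mg/L.

D ≈ 0.784 mg/L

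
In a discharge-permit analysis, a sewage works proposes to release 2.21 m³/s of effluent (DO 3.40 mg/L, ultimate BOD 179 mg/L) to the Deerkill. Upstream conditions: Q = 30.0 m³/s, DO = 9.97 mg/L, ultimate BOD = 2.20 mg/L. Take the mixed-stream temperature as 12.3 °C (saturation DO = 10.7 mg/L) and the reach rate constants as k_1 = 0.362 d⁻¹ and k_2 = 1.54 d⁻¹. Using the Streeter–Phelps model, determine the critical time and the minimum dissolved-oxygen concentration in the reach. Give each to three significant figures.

Mixed DO = (30.0×9.97 + 2.21×3.40)/(30.0+2.21) = 306.6/32.21 = 9.519 mg/L.
Mixed L₀ = (30.0×2.20 + 2.21×179)/(32.21) = 461.6/32.21 = 14.33 mg/L.
Initial deficit D₀ = C_s − DO₀ = 10.7 − 9.519 = 1.181 mg/L.
t_c = (1/1.178) ln[(1.54/0.362)(1 − 1.181×1.178/(0.362×14.33))] = 0.8489 × ln(3.113) = 0.9641 d.
D_c = (0.362/1.54) × 14.33 × e^(−0.362×0.9641) = 0.2351 × 14.33 × 0.7054 = 2.376 mg/L.
Minimum DO = 10.7 − 2.376 = 8.324 mg/L.

t_c ≈ 0.964 d; minimum DO ≈ 8.32 mg/L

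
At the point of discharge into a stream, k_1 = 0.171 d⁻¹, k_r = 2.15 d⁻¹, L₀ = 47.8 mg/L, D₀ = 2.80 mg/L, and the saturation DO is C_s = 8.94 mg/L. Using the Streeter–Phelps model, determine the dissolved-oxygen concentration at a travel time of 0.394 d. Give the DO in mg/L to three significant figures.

DO ≈ 5.65 mg/L

k_1 L₀/(k_r−k_1) = 0.171×47.8/(2.15−0.171) = 8.174/1.979 = 4.130 mg/L.
e^(−k_1 t) = e^(−0.171×0.3940) = 0.9348; e^(−k_r t) = e^(−2.15×0.3940) = 0.4287.
D = 4.130 × (0.9348 − 0.4287) + 2.80 × 0.4287 = 2.091 + 1.200 = 3.291 mg/L.
DO = C_s − D = 8.94 − 3.291 = 5.649 mg/L.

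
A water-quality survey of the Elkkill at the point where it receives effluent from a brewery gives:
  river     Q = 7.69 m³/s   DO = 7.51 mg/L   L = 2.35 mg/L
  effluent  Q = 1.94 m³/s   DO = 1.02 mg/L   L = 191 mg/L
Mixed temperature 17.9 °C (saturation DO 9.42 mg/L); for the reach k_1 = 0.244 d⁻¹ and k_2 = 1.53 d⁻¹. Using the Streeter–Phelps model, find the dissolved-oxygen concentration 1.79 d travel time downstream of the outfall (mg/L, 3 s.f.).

DO ≈ 4.76 mg/L

Mixed DO = (7.69×7.51 + 1.94×1.02)/(7.69+1.94) = 59.73/9.630 = 6.203 mg/L.
Mixed L₀ = (7.69×2.35 + 1.94×191)/(9.630) = 388.6/9.630 = 40.35 mg/L.
Initial deficit D₀ = C_s − DO₀ = 9.42 − 6.203 = 3.217 mg/L.
D(1.79) = [0.244×40.35/(1.53−0.244)](e^(−0.244×1.79) − e^(−1.53×1.79)) + 3.217 e^(−1.53×1.79)
= 7.657 × (0.6461 − 0.06465) + 3.217 × 0.06465 = 4.660 mg/L.
DO = 9.42 − 4.660 = 4.760 mg/L.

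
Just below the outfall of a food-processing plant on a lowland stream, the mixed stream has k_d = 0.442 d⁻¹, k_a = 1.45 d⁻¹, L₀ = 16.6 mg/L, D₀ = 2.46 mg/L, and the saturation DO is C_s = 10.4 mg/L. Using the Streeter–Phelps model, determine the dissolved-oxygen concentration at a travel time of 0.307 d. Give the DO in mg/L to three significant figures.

DO ≈ 7.13 mg/L

k_d L₀/(k_a−k_d) = 0.442×16.6/(1.45−0.442) = 7.337/1.008 = 7.279 mg/L.
e^(−k_d t) = e^(−0.442×0.3070) = 0.8731; e^(−k_a t) = e^(−1.45×0.3070) = 0.6407.
D = 7.279 × (0.8731 − 0.6407) + 2.46 × 0.6407 = 1.691 + 1.576 = 3.268 mg/L.
DO = C_s − D = 10.4 − 3.268 = 7.132 mg/L.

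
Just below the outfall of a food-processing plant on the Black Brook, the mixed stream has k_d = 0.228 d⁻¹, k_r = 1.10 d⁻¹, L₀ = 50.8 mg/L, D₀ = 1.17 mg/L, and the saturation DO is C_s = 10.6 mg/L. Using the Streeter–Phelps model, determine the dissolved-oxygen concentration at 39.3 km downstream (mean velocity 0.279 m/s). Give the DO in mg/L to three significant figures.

DO ≈ 3.46 mg/L

Travel time t = x/v = 39.3 km / (0.279 m/s) = 39300 m / 0.279 m/s = 140900 s = 1.630 d.
k_d L₀/(k_r−k_d) = 0.228×50.8/(1.10−0.228) = 11.58/0.8720 = 13.28 mg/L.
e^(−k_d t) = e^(−0.228×1.630) = 0.6896; e^(−k_r t) = e^(−1.10×1.630) = 0.1664.
D = 13.28 × (0.6896 − 0.1664) + 1.17 × 0.1664 = 6.949 + 0.1947 = 7.143 mg/L.
DO = C_s − D = 10.6 − 7.143 = 3.457 mg/L.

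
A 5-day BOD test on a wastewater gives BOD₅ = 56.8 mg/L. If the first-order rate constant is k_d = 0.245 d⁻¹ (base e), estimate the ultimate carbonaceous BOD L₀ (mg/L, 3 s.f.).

BOD₅ = L₀(1 − e^(−5k_d)) ⇒ L₀ = BOD₅ / (1 − e^(−5×0.245))
= 56.8 / (1 − 0.2938) = 56.8 / 0.7062 = 80.43 mg/L.

L₀ ≈ 80.4 mg/L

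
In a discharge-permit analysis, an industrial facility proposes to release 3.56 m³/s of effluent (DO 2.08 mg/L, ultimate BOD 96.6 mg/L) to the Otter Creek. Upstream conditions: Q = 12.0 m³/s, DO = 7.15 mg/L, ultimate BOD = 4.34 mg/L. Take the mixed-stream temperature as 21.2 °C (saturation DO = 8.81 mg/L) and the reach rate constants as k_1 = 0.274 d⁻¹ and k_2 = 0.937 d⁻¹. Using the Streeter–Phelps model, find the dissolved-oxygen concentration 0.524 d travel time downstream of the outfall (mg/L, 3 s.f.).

DO ≈ 4.41 mg/L

Mixed DO = (12.0×7.15 + 3.56×2.08)/(12.0+3.56) = 93.20/15.56 = 5.990 mg/L.
Mixed L₀ = (12.0×4.34 + 3.56×96.6)/(15.56) = 396.0/15.56 = 25.45 mg/L.
Initial deficit D₀ = C_s − DO₀ = 8.81 − 5.990 = 2.820 mg/L.
D(0.524) = [0.274×25.45/(0.937−0.274)](e^(−0.274×0.524) − e^(−0.937×0.524)) + 2.820 e^(−0.937×0.524)
= 10.52 × (0.8663 − 0.6120) + 2.820 × 0.6120 = 4.400 mg/L.
DO = 8.81 − 4.400 = 4.410 mg/L.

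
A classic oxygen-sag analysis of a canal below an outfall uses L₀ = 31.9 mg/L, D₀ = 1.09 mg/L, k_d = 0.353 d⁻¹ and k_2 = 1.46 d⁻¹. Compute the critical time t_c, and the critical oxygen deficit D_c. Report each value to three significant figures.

t_c ≈ 1.18 d; D_c ≈ 5.09 mg/L

At the critical point dD/dt = 0, so k_d L₀ e^(−k_d t) = k_2 D. Substituting D(t) from the Streeter–Phelps equation and solving for t gives
t_c = ln[(k_2/k_d)(1 − D₀(k_2−k_d)/(k_d L₀))] / (k_2−k_d).
Here k_2−k_d = 1.107 d⁻¹ and 1 − D₀(k_2−k_d)/(k_d L₀) = 1 − 1.09×1.107/(0.353×31.9) = 0.8928, so
t_c = ln(4.136 × 0.8928) / 1.107 = 1.306 / 1.107 = 1.180 d.
D_c = (k_d/k_2) L₀ e^(−k_d t_c) = (0.353/1.46) × 31.9 × e^(−0.353×1.180) = 0.2418 × 31.9 × 0.6593 = 5.085 mg/L.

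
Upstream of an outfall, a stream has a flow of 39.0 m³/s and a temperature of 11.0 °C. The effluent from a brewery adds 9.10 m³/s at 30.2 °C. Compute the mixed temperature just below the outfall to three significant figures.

Flow-weighted mixing: C = (Q_r C_r + Q_w C_w)/(Q_r + Q_w)
= (39.0×11.0 + 9.10×30.2)/(39.0 + 9.10) = 703.8/48.10 = 14.63 °C.

14.6 °C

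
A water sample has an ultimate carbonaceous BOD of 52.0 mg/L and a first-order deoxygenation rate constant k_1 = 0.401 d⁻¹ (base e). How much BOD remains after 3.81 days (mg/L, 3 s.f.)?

L_t = L₀ e^(−k_1 t) = 52.0 × e^(−0.401×3.81) = 52.0 × 0.2170 = 11.28 mg/L.

L ≈ 11.3 mg/L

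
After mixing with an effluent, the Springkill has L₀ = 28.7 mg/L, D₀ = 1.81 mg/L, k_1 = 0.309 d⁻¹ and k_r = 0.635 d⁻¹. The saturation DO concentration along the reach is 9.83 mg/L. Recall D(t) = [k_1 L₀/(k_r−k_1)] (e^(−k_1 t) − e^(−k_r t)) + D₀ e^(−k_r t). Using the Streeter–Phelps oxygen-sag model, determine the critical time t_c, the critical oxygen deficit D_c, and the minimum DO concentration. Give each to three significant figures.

With k_r/k_1 = 2.055 and 1 − D₀(k_r−k_1)/(k_1 L₀) = 0.9335,
t_c = ln(2.055 × 0.9335) / (0.635 − 0.309) = ln(1.918) / 0.3260 = 0.6514/0.3260 = 1.998 d.
L(t_c) = L₀ e^(−k_1 t_c) = 28.7 × 0.5393 = 15.48 mg/L, and at the critical point k_r D_c = k_1 L, so D_c = (0.309/0.635) × 15.48 = 7.532 mg/L.
Minimum DO = C_s − D_c = 9.83 − 7.532 = 2.298 mg/L.

t_c ≈ 2.00 d; D_c ≈ 7.53 mg/L; min DO ≈ 2.30 mg/L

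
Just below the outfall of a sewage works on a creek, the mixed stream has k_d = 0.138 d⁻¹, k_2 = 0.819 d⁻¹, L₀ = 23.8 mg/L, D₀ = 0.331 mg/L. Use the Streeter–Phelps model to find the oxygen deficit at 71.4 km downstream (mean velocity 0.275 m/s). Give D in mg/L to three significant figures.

D ≈ 2.80 mg/L

Travel time t = x/v = 71.4 km / (0.275 m/s) = 71400 m / 0.275 m/s = 259600 s = 3.005 d.
k_d L₀/(k_2−k_d) = 0.138×23.8/(0.819−0.138) = 3.284/0.6810 = 4.823 mg/L.
e^(−k_d t) = e^(−0.138×3.005) = 0.6605; e^(−k_2 t) = e^(−0.819×3.005) = 0.08534.
D = 4.823 × (0.6605 − 0.08534) + 0.331 × 0.08534 = 2.774 + 0.02825 = 2.802 mg/L.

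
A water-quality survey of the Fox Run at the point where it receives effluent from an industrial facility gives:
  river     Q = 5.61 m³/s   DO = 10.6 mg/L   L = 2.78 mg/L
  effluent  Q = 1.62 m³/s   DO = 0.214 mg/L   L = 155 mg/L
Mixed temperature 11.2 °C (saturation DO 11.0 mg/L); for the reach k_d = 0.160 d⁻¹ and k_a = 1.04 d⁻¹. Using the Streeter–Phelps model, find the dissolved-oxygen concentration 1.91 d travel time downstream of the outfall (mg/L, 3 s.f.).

DO ≈ 6.61 mg/L

Mixed DO = (5.61×10.6 + 1.62×0.214)/(5.61+1.62) = 59.81/7.230 = 8.273 mg/L.
Mixed L₀ = (5.61×2.78 + 1.62×155)/(7.230) = 266.7/7.230 = 36.89 mg/L.
Initial deficit D₀ = C_s − DO₀ = 11.0 − 8.273 = 2.727 mg/L.
D(1.91) = [0.160×36.89/(1.04−0.160)](e^(−0.160×1.91) − e^(−1.04×1.91)) + 2.727 e^(−1.04×1.91)
= 6.707 × (0.7367 − 0.1372) + 2.727 × 0.1372 = 4.395 mg/L.
DO = 11.0 − 4.395 = 6.605 mg/L.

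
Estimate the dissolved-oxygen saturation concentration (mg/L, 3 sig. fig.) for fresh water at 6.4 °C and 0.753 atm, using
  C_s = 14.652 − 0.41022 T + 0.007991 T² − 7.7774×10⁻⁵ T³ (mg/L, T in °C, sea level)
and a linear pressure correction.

C_s ≈ 9.29 mg/L

At sea level: C_s = 14.652 − 0.41022×6.4 + 0.007991×6.4² − 7.7774×10⁻⁵×6.4³ = 12.33 mg/L.
Pressure correction: C_s' = 12.33 × 0.753 = 9.287 mg/L.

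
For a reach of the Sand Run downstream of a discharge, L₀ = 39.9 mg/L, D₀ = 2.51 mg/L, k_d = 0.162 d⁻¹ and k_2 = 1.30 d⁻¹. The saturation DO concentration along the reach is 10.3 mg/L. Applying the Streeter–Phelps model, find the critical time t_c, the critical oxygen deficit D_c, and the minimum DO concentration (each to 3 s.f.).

With k_2/k_d = 8.025 and 1 − D₀(k_2−k_d)/(k_d L₀) = 0.5581,
t_c = ln(8.025 × 0.5581) / (1.30 − 0.162) = ln(4.479) / 1.138 = 1.499/1.138 = 1.317 d.
L(t_c) = L₀ e^(−k_d t_c) = 39.9 × 0.8078 = 32.23 mg/L, and at the critical point k_2 D_c = k_d L, so D_c = (0.162/1.30) × 32.23 = 4.017 mg/L.
Minimum DO = C_s − D_c = 10.3 − 4.017 = 6.283 mg/L.

t_c ≈ 1.32 d; D_c ≈ 4.02 mg/L; min DO ≈ 6.28 mg/L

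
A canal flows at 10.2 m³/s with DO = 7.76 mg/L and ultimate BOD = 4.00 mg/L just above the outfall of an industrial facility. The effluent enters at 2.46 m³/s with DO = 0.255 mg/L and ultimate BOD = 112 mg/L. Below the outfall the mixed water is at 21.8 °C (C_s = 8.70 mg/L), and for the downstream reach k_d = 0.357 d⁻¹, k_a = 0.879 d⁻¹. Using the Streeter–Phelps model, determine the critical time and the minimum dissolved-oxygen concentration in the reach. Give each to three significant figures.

Mixed DO = (10.2×7.76 + 2.46×0.255)/(10.2+2.46) = 79.78/12.66 = 6.302 mg/L.
Mixed L₀ = (10.2×4.00 + 2.46×112)/(12.66) = 316.3/12.66 = 24.99 mg/L.
Initial deficit D₀ = C_s − DO₀ = 8.70 − 6.302 = 2.398 mg/L.
t_c = (1/0.5220) ln[(0.879/0.357)(1 − 2.398×0.5220/(0.357×24.99))] = 1.916 × ln(2.117) = 1.436 d.
D_c = (0.357/0.879) × 24.99 × e^(−0.357×1.436) = 0.4061 × 24.99 × 0.5988 = 6.077 mg/L.
Minimum DO = 8.70 − 6.077 = 2.623 mg/L.

t_c ≈ 1.44 d; minimum DO ≈ 2.62 mg/L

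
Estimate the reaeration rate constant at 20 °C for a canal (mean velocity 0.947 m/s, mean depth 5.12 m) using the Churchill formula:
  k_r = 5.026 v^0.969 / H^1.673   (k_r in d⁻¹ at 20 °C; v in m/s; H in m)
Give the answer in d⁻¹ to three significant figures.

k_r ≈ 0.310 d⁻¹

k_r = 5.026 × 0.947^0.969 / 5.12^1.673 = 5.026 × 0.9486 / 15.37 = 0.3102 d⁻¹.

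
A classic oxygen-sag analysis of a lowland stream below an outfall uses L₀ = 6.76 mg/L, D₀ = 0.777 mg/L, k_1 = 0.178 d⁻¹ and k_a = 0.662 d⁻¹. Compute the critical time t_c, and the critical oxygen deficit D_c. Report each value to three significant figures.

t_c = [1/(k_a−k_1)] ln[(k_a/k_1)(1 − D₀(k_a−k_1)/(k_1 L₀))]
= [1/(0.662−0.178)] ln[(0.662/0.178)(1 − 0.777×0.4840/(0.178×6.76))]
= (1/0.4840) ln[3.719 × 0.6875] = 2.066 × ln(2.557) = 2.066 × 0.9387 = 1.940 d.
L(t_c) = L₀ e^(−k_1 t_c) = 6.76 × 0.7081 = 4.786 mg/L, and at the critical point k_a D_c = k_1 L, so D_c = (0.178/0.662) × 4.786 = 1.287 mg/L.

t_c ≈ 1.94 d; D_c ≈ 1.29 mg/L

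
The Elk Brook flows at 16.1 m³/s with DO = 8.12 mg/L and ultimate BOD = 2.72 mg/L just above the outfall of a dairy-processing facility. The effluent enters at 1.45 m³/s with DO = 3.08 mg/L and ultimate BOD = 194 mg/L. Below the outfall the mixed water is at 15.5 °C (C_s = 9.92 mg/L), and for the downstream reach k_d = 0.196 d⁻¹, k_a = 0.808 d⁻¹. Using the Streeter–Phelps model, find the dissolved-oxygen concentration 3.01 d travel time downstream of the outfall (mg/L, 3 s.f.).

Mixed DO = (16.1×8.12 + 1.45×3.08)/(16.1+1.45) = 135.2/17.55 = 7.704 mg/L.
Mixed L₀ = (16.1×2.72 + 1.45×194)/(17.55) = 325.1/17.55 = 18.52 mg/L.
Initial deficit D₀ = C_s − DO₀ = 9.92 − 7.704 = 2.216 mg/L.
D(3.01) = [0.196×18.52/(0.808−0.196)](e^(−0.196×3.01) − e^(−0.808×3.01)) + 2.216 e^(−0.808×3.01)
= 5.932 × (0.5543 − 0.08785) + 2.216 × 0.08785 = 2.962 mg/L.
DO = 9.92 − 2.962 = 6.958 mg/L.

DO ≈ 6.96 mg/L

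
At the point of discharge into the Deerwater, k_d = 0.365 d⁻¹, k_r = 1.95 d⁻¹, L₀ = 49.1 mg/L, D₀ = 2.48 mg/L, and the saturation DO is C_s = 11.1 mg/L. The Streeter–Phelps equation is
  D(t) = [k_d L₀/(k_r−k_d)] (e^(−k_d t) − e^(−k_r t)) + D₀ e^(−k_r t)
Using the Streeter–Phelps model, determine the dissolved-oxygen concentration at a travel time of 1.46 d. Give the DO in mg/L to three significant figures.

DO ≈ 4.98 mg/L

k_d L₀/(k_r−k_d) = 0.365×49.1/(1.95−0.365) = 17.92/1.585 = 11.31 mg/L.
e^(−k_d t) = e^(−0.365×1.460) = 0.5869; e^(−k_r t) = e^(−1.95×1.460) = 0.05802.
D = 11.31 × (0.5869 − 0.05802) + 2.48 × 0.05802 = 5.980 + 0.1439 = 6.124 mg/L.
DO = C_s − D = 11.1 − 6.124 = 4.976 mg/L.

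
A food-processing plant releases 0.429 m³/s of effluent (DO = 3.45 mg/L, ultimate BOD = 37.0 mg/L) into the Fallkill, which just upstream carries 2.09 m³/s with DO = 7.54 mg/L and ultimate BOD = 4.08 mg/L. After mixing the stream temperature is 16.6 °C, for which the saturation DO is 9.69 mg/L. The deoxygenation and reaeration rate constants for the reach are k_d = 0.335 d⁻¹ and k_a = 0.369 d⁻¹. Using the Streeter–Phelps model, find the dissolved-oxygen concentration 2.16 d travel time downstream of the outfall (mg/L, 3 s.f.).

Mixed DO = (2.09×7.54 + 0.429×3.45)/(2.09+0.429) = 17.24/2.519 = 6.843 mg/L.
Mixed L₀ = (2.09×4.08 + 0.429×37.0)/(2.519) = 24.40/2.519 = 9.686 mg/L.
Initial deficit D₀ = C_s − DO₀ = 9.69 − 6.843 = 2.847 mg/L.
D(2.16) = [0.335×9.686/(0.369−0.335)](e^(−0.335×2.16) − e^(−0.369×2.16)) + 2.847 e^(−0.369×2.16)
= 95.44 × (0.4850 − 0.4507) + 2.847 × 0.4507 = 4.560 mg/L.
DO = 9.69 − 4.560 = 5.130 mg/L.

DO ≈ 5.13 mg/L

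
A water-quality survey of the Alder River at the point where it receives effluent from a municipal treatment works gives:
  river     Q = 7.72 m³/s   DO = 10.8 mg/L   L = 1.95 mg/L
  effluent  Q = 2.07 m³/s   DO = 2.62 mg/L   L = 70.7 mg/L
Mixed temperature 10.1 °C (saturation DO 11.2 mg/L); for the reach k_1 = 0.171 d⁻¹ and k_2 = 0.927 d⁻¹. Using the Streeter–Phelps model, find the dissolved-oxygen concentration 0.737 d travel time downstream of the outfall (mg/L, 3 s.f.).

DO ≈ 8.72 mg/L

Mixed DO = (7.72×10.8 + 2.07×2.62)/(7.72+2.07) = 88.80/9.790 = 9.070 mg/L.
Mixed L₀ = (7.72×1.95 + 2.07×70.7)/(9.790) = 161.4/9.790 = 16.49 mg/L.
Initial deficit D₀ = C_s − DO₀ = 11.2 − 9.070 = 2.130 mg/L.
D(0.737) = [0.171×16.49/(0.927−0.171)](e^(−0.171×0.737) − e^(−0.927×0.737)) + 2.130 e^(−0.927×0.737)
= 3.729 × (0.8816 − 0.5050) + 2.130 × 0.5050 = 2.480 mg/L.
DO = 11.2 − 2.480 = 8.720 mg/L.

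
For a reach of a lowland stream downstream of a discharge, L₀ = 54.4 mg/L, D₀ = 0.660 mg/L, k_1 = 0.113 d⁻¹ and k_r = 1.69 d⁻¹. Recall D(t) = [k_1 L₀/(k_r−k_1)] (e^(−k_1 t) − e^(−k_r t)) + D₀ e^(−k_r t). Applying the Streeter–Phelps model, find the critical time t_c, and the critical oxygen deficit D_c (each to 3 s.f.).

t_c ≈ 1.60 d; D_c ≈ 3.04 mg/L

At the critical point dD/dt = 0, so k_1 L₀ e^(−k_1 t) = k_r D. Substituting D(t) from the Streeter–Phelps equation and solving for t gives
t_c = ln[(k_r/k_1)(1 − D₀(k_r−k_1)/(k_1 L₀))] / (k_r−k_1).
Here k_r−k_1 = 1.577 d⁻¹ and 1 − D₀(k_r−k_1)/(k_1 L₀) = 1 − 0.660×1.577/(0.113×54.4) = 0.8307, so
t_c = ln(14.96 × 0.8307) / 1.577 = 2.520 / 1.577 = 1.598 d.
D_c = (k_1/k_r) L₀ e^(−k_1 t_c) = (0.113/1.69) × 54.4 × e^(−0.113×1.598) = 0.06686 × 54.4 × 0.8348 = 3.037 mg/L.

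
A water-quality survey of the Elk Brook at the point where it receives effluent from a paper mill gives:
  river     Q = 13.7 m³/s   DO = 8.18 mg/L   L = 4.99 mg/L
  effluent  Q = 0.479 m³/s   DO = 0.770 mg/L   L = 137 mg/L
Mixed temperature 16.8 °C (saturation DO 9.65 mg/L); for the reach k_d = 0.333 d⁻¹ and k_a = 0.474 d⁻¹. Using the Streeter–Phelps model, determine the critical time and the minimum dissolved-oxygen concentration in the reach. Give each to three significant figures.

Mixed DO = (13.7×8.18 + 0.479×0.770)/(13.7+0.479) = 112.4/14.18 = 7.930 mg/L.
Mixed L₀ = (13.7×4.99 + 0.479×137)/(14.18) = 134.0/14.18 = 9.450 mg/L.
Initial deficit D₀ = C_s − DO₀ = 9.65 − 7.930 = 1.720 mg/L.
t_c = (1/0.1410) ln[(0.474/0.333)(1 − 1.720×0.1410/(0.333×9.450))] = 7.092 × ln(1.314) = 1.935 d.
D_c = (0.333/0.474) × 9.450 × e^(−0.333×1.935) = 0.7025 × 9.450 × 0.5250 = 3.485 mg/L.
Minimum DO = 9.65 − 3.485 = 6.165 mg/L.

t_c ≈ 1.94 d; minimum DO ≈ 6.16 mg/L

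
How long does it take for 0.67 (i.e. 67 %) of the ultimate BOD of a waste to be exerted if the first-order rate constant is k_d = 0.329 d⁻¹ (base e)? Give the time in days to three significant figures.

y/L₀ = 1 − e^(−k_d t) = 0.67 ⇒ e^(−k_d t) = 0.330
t = −ln(0.330) / 0.329 = 1.109 / 0.329 = 3.370 d.

t ≈ 3.37 d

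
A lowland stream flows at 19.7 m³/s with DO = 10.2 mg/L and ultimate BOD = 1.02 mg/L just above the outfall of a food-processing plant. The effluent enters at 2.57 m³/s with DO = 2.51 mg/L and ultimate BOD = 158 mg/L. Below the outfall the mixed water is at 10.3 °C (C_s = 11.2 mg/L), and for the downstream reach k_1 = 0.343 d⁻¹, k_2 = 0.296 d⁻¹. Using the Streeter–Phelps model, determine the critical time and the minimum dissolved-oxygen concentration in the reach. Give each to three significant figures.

t_c ≈ 2.85 d; minimum DO ≈ 2.86 mg/L

Mixed DO = (19.7×10.2 + 2.57×2.51)/(19.7+2.57) = 207.4/22.27 = 9.313 mg/L.
Mixed L₀ = (19.7×1.02 + 2.57×158)/(22.27) = 426.2/22.27 = 19.14 mg/L.
Initial deficit D₀ = C_s − DO₀ = 11.2 − 9.313 = 1.887 mg/L.
t_c = (1/-0.04700) ln[(0.296/0.343)(1 − 1.887×-0.04700/(0.343×19.14))] = -21.28 × ln(0.8746) = 2.850 d.
D_c = (0.343/0.296) × 19.14 × e^(−0.343×2.850) = 1.159 × 19.14 × 0.3762 = 8.343 mg/L.
Minimum DO = 11.2 − 8.343 = 2.857 mg/L.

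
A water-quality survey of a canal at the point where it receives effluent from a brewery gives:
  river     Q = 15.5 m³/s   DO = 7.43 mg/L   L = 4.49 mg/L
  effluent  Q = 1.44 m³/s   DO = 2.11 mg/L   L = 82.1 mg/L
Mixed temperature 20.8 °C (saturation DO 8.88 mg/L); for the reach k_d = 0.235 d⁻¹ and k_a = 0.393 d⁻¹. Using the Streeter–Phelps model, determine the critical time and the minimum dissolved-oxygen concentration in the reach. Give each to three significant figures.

Mixed DO = (15.5×7.43 + 1.44×2.11)/(15.5+1.44) = 118.2/16.94 = 6.978 mg/L.
Mixed L₀ = (15.5×4.49 + 1.44×82.1)/(16.94) = 187.8/16.94 = 11.09 mg/L.
Initial deficit D₀ = C_s − DO₀ = 8.88 − 6.978 = 1.902 mg/L.
t_c = (1/0.1580) ln[(0.393/0.235)(1 − 1.902×0.1580/(0.235×11.09))] = 6.329 × ln(1.479) = 2.479 d.
D_c = (0.235/0.393) × 11.09 × e^(−0.235×2.479) = 0.5980 × 11.09 × 0.5585 = 3.703 mg/L.
Minimum DO = 8.88 − 3.703 = 5.177 mg/L.

t_c ≈ 2.48 d; minimum DO ≈ 5.18 mg/L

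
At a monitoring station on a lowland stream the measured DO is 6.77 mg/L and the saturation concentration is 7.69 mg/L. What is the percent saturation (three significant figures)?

88.0 % saturation

% saturation = C/C_s × 100 = 6.77/7.69 × 100 = 88.0 %.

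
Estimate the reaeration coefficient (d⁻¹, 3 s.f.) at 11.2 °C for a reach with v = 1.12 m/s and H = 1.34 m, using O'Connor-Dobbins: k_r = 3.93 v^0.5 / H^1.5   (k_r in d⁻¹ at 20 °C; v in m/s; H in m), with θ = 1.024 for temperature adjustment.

k_r ≈ 2.18 d⁻¹

k_r(20) = 3.93 × 1.12^0.5 / 1.34^1.5 = 3.93 × 1.058 / 1.551 = 2.681 d⁻¹.
k_r(11.2) = 2.681 × 1.024^(11.2−20) = 2.681 × 0.8116 = 2.176 d⁻¹.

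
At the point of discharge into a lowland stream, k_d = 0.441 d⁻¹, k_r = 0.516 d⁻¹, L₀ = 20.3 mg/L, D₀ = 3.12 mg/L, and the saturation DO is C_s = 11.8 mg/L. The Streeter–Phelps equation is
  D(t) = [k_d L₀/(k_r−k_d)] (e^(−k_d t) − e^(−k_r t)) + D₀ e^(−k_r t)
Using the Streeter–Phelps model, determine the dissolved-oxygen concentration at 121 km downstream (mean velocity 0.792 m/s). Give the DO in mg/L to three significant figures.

Travel time t = x/v = 121 km / (0.792 m/s) = 121000 m / 0.792 m/s = 152800 s = 1.768 d.
k_d L₀/(k_r−k_d) = 0.441×20.3/(0.516−0.441) = 8.952/0.07500 = 119.4 mg/L.
e^(−k_d t) = e^(−0.441×1.768) = 0.4585; e^(−k_r t) = e^(−0.516×1.768) = 0.4016.
D = 119.4 × (0.4585 − 0.4016) + 3.12 × 0.4016 = 6.797 + 1.253 = 8.050 mg/L.
DO = C_s − D = 11.8 − 8.050 = 3.750 mg/L.

DO ≈ 3.75 mg/L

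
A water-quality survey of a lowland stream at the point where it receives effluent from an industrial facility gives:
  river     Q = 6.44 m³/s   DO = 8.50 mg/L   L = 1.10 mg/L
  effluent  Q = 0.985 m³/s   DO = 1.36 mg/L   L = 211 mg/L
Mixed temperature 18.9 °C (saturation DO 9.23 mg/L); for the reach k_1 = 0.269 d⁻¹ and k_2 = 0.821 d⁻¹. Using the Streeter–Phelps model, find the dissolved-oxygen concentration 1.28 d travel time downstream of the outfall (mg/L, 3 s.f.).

DO ≈ 3.58 mg/L

Mixed DO = (6.44×8.50 + 0.985×1.36)/(6.44+0.985) = 56.08/7.425 = 7.553 mg/L.
Mixed L₀ = (6.44×1.10 + 0.985×211)/(7.425) = 214.9/7.425 = 28.95 mg/L.
Initial deficit D₀ = C_s − DO₀ = 9.23 − 7.553 = 1.677 mg/L.
D(1.28) = [0.269×28.95/(0.821−0.269)](e^(−0.269×1.28) − e^(−0.821×1.28)) + 1.677 e^(−0.821×1.28)
= 14.11 × (0.7087 − 0.3496) + 1.677 × 0.3496 = 5.651 mg/L.
DO = 9.23 − 5.651 = 3.579 mg/L.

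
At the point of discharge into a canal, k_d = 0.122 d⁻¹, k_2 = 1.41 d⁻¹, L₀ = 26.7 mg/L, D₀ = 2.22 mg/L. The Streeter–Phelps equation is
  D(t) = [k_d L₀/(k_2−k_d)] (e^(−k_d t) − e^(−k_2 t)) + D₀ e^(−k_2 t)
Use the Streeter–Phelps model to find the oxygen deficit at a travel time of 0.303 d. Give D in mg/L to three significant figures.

D ≈ 2.24 mg/L

k_d L₀/(k_2−k_d) = 0.122×26.7/(1.41−0.122) = 3.257/1.288 = 2.529 mg/L.
e^(−k_d t) = e^(−0.122×0.3030) = 0.9637; e^(−k_2 t) = e^(−1.41×0.3030) = 0.6523.
D = 2.529 × (0.9637 − 0.6523) + 2.22 × 0.6523 = 0.7875 + 1.448 = 2.236 mg/L.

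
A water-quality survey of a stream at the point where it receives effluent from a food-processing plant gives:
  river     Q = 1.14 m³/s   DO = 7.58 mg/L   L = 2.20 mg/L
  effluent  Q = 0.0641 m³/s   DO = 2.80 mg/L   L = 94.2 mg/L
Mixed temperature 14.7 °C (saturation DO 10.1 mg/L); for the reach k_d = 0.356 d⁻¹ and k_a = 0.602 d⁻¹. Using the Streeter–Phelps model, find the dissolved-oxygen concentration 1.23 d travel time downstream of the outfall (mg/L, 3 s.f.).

DO ≈ 7.05 mg/L

Mixed DO = (1.14×7.58 + 0.0641×2.80)/(1.14+0.0641) = 8.821/1.204 = 7.326 mg/L.
Mixed L₀ = (1.14×2.20 + 0.0641×94.2)/(1.204) = 8.546/1.204 = 7.098 mg/L.
Initial deficit D₀ = C_s − DO₀ = 10.1 − 7.326 = 2.774 mg/L.
D(1.23) = [0.356×7.098/(0.602−0.356)](e^(−0.356×1.23) − e^(−0.602×1.23)) + 2.774 e^(−0.602×1.23)
= 10.27 × (0.6454 − 0.4769) + 2.774 × 0.4769 = 3.054 mg/L.
DO = 10.1 − 3.054 = 7.046 mg/L.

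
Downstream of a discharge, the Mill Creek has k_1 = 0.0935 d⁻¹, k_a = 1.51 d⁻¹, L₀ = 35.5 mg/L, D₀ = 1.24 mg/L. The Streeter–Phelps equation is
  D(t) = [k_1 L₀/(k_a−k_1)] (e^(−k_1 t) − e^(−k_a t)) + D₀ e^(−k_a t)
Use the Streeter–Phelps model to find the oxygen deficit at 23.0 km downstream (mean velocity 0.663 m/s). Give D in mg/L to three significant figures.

Travel time t = x/v = 23.0 km / (0.663 m/s) = 23000 m / 0.663 m/s = 34690 s = 0.4015 d.
k_1 L₀/(k_a−k_1) = 0.0935×35.5/(1.51−0.0935) = 3.319/1.417 = 2.343 mg/L.
e^(−k_1 t) = e^(−0.0935×0.4015) = 0.9632; e^(−k_a t) = e^(−1.51×0.4015) = 0.5454.
D = 2.343 × (0.9632 − 0.5454) + 1.24 × 0.5454 = 0.9790 + 0.6763 = 1.655 mg/L.

D ≈ 1.66 mg/L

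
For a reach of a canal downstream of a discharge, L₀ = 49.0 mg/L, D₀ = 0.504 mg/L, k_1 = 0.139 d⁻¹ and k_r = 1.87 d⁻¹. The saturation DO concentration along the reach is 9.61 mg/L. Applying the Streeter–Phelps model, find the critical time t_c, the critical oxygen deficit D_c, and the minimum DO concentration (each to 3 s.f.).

At the critical point dD/dt = 0, so k_1 L₀ e^(−k_1 t) = k_r D. Substituting D(t) from the Streeter–Phelps equation and solving for t gives
t_c = ln[(k_r/k_1)(1 − D₀(k_r−k_1)/(k_1 L₀))] / (k_r−k_1).
Here k_r−k_1 = 1.731 d⁻¹ and 1 − D₀(k_r−k_1)/(k_1 L₀) = 1 − 0.504×1.731/(0.139×49.0) = 0.8719, so
t_c = ln(13.45 × 0.8719) / 1.731 = 2.462 / 1.731 = 1.422 d.
L(t_c) = L₀ e^(−k_1 t_c) = 49.0 × 0.8206 = 40.21 mg/L, and at the critical point k_r D_c = k_1 L, so D_c = (0.139/1.87) × 40.21 = 2.989 mg/L.
Minimum DO = C_s − D_c = 9.61 − 2.989 = 6.621 mg/L.

t_c ≈ 1.42 d; D_c ≈ 2.99 mg/L; min DO ≈ 6.62 mg/L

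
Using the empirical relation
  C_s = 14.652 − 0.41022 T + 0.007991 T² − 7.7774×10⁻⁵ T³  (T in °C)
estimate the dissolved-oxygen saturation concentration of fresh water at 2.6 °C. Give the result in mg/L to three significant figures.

C_s ≈ 13.6 mg/L

C_s = 14.652 − 0.41022×2.6 + 0.007991×2.6² − 7.7774×10⁻⁵×2.6³ = 13.64 mg/L.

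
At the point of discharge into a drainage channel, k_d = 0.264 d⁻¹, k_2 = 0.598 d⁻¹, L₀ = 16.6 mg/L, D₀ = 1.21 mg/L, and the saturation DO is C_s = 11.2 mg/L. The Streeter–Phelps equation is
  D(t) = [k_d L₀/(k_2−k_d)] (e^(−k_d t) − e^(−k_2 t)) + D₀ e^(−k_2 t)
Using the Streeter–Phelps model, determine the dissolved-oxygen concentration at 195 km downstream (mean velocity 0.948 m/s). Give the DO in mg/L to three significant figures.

Travel time t = x/v = 195 km / (0.948 m/s) = 195000 m / 0.948 m/s = 205700 s = 2.381 d.
k_d L₀/(k_2−k_d) = 0.264×16.6/(0.598−0.264) = 4.382/0.3340 = 13.12 mg/L.
e^(−k_d t) = e^(−0.264×2.381) = 0.5334; e^(−k_2 t) = e^(−0.598×2.381) = 0.2408.
D = 13.12 × (0.5334 − 0.2408) + 1.21 × 0.2408 = 3.839 + 0.2914 = 4.130 mg/L.
DO = C_s − D = 11.2 − 4.130 = 7.070 mg/L.

DO ≈ 7.07 mg/L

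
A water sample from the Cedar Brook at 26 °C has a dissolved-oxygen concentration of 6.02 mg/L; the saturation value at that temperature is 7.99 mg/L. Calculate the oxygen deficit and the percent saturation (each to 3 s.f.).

D ≈ 1.97 mg/L; 75.3 % saturation

D = C_s − C = 7.99 − 6.02 = 1.97 mg/L.
% saturation = 6.02/7.99 × 100 = 75.3 %.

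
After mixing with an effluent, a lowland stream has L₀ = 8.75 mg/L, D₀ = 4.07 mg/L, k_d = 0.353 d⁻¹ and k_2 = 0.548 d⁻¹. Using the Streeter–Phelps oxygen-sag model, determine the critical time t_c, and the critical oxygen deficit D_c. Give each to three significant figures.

At the critical point dD/dt = 0, so k_d L₀ e^(−k_d t) = k_2 D. Substituting D(t) from the Streeter–Phelps equation and solving for t gives
t_c = ln[(k_2/k_d)(1 − D₀(k_2−k_d)/(k_d L₀))] / (k_2−k_d).
Here k_2−k_d = 0.1950 d⁻¹ and 1 − D₀(k_2−k_d)/(k_d L₀) = 1 − 4.07×0.1950/(0.353×8.75) = 0.7431, so
t_c = ln(1.552 × 0.7431) / 0.1950 = 0.1428 / 0.1950 = 0.7324 d.
L(t_c) = L₀ e^(−k_d t_c) = 8.75 × 0.7722 = 6.757 mg/L, and at the critical point k_2 D_c = k_d L, so D_c = (0.353/0.548) × 6.757 = 4.352 mg/L.

t_c ≈ 0.732 d; D_c ≈ 4.35 mg/L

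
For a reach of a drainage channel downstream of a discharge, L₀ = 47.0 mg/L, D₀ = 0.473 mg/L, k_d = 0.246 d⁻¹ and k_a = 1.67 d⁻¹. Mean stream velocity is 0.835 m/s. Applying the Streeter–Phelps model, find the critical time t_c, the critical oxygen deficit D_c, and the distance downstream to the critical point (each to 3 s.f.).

t_c ≈ 1.30 d; D_c ≈ 5.02 mg/L; x_c ≈ 94.0 km

t_c = [1/(k_a−k_d)] ln[(k_a/k_d)(1 − D₀(k_a−k_d)/(k_d L₀))]
= [1/(1.67−0.246)] ln[(1.67/0.246)(1 − 0.473×1.424/(0.246×47.0))]
= (1/1.424) ln[6.789 × 0.9417] = 0.7022 × ln(6.393) = 0.7022 × 1.855 = 1.303 d.
D_c = (k_d/k_a) L₀ e^(−k_d t_c) = (0.246/1.67) × 47.0 × e^(−0.246×1.303) = 0.1473 × 47.0 × 0.7258 = 5.025 mg/L.
x_c = v t_c = 0.835 m/s × 1.303 d × 86400 s/d = 93990 m ≈ 94.0 km.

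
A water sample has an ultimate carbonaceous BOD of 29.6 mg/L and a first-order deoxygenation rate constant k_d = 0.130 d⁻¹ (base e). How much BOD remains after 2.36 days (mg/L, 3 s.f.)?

L_t = L₀ e^(−k_d t) = 29.6 × e^(−0.130×2.36) = 29.6 × 0.7358 = 21.78 mg/L.

L ≈ 21.8 mg/L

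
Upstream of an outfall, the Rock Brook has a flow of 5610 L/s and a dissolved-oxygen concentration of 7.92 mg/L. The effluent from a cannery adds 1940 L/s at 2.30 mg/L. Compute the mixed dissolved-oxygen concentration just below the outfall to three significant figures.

Flow-weighted mixing: C = (Q_r C_r + Q_w C_w)/(Q_r + Q_w)
= (5610×7.92 + 1940×2.30)/(5610 + 1940) = 48890/7550 = 6.476 mg/L.

6.48 mg/L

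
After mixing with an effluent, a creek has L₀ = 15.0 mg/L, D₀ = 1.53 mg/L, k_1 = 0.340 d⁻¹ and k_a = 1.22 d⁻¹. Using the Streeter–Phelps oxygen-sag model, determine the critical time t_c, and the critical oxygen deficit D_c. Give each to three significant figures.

t_c ≈ 1.10 d; D_c ≈ 2.87 mg/L

At the critical point dD/dt = 0, so k_1 L₀ e^(−k_1 t) = k_a D. Substituting D(t) from the Streeter–Phelps equation and solving for t gives
t_c = ln[(k_a/k_1)(1 − D₀(k_a−k_1)/(k_1 L₀))] / (k_a−k_1).
Here k_a−k_1 = 0.8800 d⁻¹ and 1 − D₀(k_a−k_1)/(k_1 L₀) = 1 − 1.53×0.8800/(0.340×15.0) = 0.7360, so
t_c = ln(3.588 × 0.7360) / 0.8800 = 0.9711 / 0.8800 = 1.104 d.
L(t_c) = L₀ e^(−k_1 t_c) = 15.0 × 0.6871 = 10.31 mg/L, and at the critical point k_a D_c = k_1 L, so D_c = (0.340/1.22) × 10.31 = 2.872 mg/L.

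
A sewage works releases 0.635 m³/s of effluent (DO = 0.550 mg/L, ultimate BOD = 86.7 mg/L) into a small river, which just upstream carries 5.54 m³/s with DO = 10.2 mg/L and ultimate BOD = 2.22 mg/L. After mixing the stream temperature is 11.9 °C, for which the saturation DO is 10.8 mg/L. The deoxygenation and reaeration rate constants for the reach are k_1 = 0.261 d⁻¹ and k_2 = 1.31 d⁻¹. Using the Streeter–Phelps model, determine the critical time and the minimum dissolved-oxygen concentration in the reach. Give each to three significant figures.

Mixed DO = (5.54×10.2 + 0.635×0.550)/(5.54+0.635) = 56.86/6.175 = 9.208 mg/L.
Mixed L₀ = (5.54×2.22 + 0.635×86.7)/(6.175) = 67.35/6.175 = 10.91 mg/L.
Initial deficit D₀ = C_s − DO₀ = 10.8 − 9.208 = 1.592 mg/L.
t_c = (1/1.049) ln[(1.31/0.261)(1 − 1.592×1.049/(0.261×10.91))] = 0.9533 × ln(2.074) = 0.6955 d.
D_c = (0.261/1.31) × 10.91 × e^(−0.261×0.6955) = 0.1992 × 10.91 × 0.8340 = 1.812 mg/L.
Minimum DO = 10.8 − 1.812 = 8.988 mg/L.

t_c ≈ 0.695 d; minimum DO ≈ 8.99 mg/L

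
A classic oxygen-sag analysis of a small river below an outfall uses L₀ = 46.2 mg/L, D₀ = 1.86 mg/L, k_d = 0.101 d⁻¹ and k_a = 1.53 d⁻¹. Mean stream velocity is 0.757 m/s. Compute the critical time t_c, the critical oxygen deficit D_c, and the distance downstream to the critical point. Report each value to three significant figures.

t_c ≈ 1.31 d; D_c ≈ 2.67 mg/L; x_c ≈ 85.8 km

With k_a/k_d = 15.15 and 1 − D₀(k_a−k_d)/(k_d L₀) = 0.4304,
t_c = ln(15.15 × 0.4304) / (1.53 − 0.101) = ln(6.520) / 1.429 = 1.875/1.429 = 1.312 d.
L(t_c) = L₀ e^(−k_d t_c) = 46.2 × 0.8759 = 40.47 mg/L, and at the critical point k_a D_c = k_d L, so D_c = (0.101/1.53) × 40.47 = 2.671 mg/L.
x_c = v t_c = 0.757 m/s × 1.312 d × 86400 s/d = 85810 m ≈ 85.8 km.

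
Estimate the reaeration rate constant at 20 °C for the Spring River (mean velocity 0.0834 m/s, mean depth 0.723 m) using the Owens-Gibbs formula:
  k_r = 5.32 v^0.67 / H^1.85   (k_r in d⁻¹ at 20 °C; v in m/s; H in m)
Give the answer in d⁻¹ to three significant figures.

k_r ≈ 1.84 d⁻¹

k_r = 5.32 × 0.0834^0.67 / 0.723^1.85 = 5.32 × 0.1893 / 0.5488 = 1.835 d⁻¹.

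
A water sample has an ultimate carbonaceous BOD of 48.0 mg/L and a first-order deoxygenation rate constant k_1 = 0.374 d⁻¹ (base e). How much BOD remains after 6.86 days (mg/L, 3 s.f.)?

L_t = L₀ e^(−k_1 t) = 48.0 × e^(−0.374×6.86) = 48.0 × 0.07687 = 3.690 mg/L.

L ≈ 3.69 mg/L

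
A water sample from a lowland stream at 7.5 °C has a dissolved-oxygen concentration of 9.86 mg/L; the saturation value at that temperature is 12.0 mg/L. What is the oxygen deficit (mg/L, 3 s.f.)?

D ≈ 2.14 mg/L

D = C_s − C = 12.0 − 9.86 = 2.14 mg/L.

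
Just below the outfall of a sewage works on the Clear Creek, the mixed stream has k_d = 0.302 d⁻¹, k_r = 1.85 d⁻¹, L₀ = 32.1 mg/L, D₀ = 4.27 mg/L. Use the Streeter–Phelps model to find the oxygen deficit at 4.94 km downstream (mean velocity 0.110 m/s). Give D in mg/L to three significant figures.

D ≈ 4.59 mg/L

Travel time t = x/v = 4.94 km / (0.110 m/s) = 4940 m / 0.110 m/s = 44910 s = 0.5198 d.
k_d L₀/(k_r−k_d) = 0.302×32.1/(1.85−0.302) = 9.694/1.548 = 6.262 mg/L.
e^(−k_d t) = e^(−0.302×0.5198) = 0.8547; e^(−k_r t) = e^(−1.85×0.5198) = 0.3823.
D = 6.262 × (0.8547 − 0.3823) + 4.27 × 0.3823 = 2.959 + 1.632 = 4.591 mg/L.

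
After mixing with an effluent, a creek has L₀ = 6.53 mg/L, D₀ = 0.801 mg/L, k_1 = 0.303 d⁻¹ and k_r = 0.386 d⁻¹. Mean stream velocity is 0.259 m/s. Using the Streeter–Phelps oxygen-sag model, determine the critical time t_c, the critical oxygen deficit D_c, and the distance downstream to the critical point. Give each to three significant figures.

t_c ≈ 2.51 d; D_c ≈ 2.40 mg/L; x_c ≈ 56.1 km

t_c = [1/(k_r−k_1)] ln[(k_r/k_1)(1 − D₀(k_r−k_1)/(k_1 L₀))]
= [1/(0.386−0.303)] ln[(0.386/0.303)(1 − 0.801×0.08300/(0.303×6.53))]
= (1/0.08300) ln[1.274 × 0.9664] = 12.05 × ln(1.231) = 12.05 × 0.2079 = 2.505 d.
L(t_c) = L₀ e^(−k_1 t_c) = 6.53 × 0.4681 = 3.057 mg/L, and at the critical point k_r D_c = k_1 L, so D_c = (0.303/0.386) × 3.057 = 2.399 mg/L.
x_c = v t_c = 0.259 m/s × 2.505 d × 86400 s/d = 56060 m ≈ 56.1 km.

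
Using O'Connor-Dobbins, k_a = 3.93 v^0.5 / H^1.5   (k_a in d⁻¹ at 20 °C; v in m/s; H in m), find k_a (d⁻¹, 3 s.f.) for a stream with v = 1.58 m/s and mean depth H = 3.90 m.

k_a ≈ 0.641 d⁻¹

k_a = 3.93 × 1.58^0.5 / 3.90^1.5 = 3.93 × 1.257 / 7.702 = 0.6414 d⁻¹.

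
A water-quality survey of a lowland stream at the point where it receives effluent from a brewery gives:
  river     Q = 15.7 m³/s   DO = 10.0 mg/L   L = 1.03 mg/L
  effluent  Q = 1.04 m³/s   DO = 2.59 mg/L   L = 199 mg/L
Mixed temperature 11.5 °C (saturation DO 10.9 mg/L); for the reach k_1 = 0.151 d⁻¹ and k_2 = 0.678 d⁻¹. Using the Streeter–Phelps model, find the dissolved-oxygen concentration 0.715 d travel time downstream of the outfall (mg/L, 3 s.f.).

DO ≈ 8.99 mg/L

Mixed DO = (15.7×10.0 + 1.04×2.59)/(15.7+1.04) = 159.7/16.74 = 9.540 mg/L.
Mixed L₀ = (15.7×1.03 + 1.04×199)/(16.74) = 223.1/16.74 = 13.33 mg/L.
Initial deficit D₀ = C_s − DO₀ = 10.9 − 9.540 = 1.360 mg/L.
D(0.715) = [0.151×13.33/(0.678−0.151)](e^(−0.151×0.715) − e^(−0.678×0.715)) + 1.360 e^(−0.678×0.715)
= 3.819 × (0.8977 − 0.6158) + 1.360 × 0.6158 = 1.914 mg/L.
DO = 10.9 − 1.914 = 8.986 mg/L.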